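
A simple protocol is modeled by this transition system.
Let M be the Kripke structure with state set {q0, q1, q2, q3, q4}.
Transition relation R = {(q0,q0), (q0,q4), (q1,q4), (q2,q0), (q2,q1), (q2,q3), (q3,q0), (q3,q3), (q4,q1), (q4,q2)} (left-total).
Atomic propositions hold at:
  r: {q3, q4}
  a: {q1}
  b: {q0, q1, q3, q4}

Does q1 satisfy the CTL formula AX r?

Sat(AX r) = {s : every successor in {q3, q4}} = {q1}
q1 ∈ Sat(AX r) = {q1}, so the formula holds at q1.

Yes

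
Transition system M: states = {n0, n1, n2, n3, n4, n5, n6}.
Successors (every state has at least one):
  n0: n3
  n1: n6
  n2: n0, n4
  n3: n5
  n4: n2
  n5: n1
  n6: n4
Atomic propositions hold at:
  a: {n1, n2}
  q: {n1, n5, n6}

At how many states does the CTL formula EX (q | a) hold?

4

Sat(q | a) = {n1, n2, n5, n6}
Sat(EX (q | a)) = {s : some successor in {n1, n2, n5, n6}} = {n1, n3, n4, n5}
|Sat(EX (q | a))| = |{n1, n3, n4, n5}| = 4.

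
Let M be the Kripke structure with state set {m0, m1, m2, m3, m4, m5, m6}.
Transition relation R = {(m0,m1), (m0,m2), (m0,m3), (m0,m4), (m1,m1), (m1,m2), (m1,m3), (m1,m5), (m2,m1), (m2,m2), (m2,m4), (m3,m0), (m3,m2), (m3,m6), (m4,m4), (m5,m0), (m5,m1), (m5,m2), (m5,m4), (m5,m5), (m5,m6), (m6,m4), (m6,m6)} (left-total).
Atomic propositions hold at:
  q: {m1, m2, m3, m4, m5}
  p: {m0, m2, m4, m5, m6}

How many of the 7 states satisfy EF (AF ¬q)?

6

Sat(¬q) = {m0, m6}
AF ¬q: least fixpoint, start Z0 = {m0, m6}, add states with every successor in Z. Already a fixed point.
Sat(AF ¬q) = {m0, m6}
EF (AF ¬q): least fixpoint, start Z0 = {m0, m6}, add states with some successor in Z. Z1 = {m0, m3, m5, m6}; Z2 = {m0, m1, m3, m5, m6}; Z3 = {m0, m1, m2, m3, m5, m6}; fixed.
Sat(EF (AF ¬q)) = {m0, m1, m2, m3, m5, m6}
|Sat(EF (AF ¬q))| = |{m0, m1, m2, m3, m5, m6}| = 6.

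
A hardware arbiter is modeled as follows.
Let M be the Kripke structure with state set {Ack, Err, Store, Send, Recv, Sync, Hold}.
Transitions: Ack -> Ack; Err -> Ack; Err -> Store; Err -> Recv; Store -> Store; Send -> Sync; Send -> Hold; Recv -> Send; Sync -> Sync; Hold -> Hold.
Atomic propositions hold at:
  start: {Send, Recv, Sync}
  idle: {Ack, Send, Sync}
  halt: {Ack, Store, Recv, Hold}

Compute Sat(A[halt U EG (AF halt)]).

AF halt: least fixpoint, start Z0 = {Ack, Store, Recv, Hold}, add states with every successor in Z. Z1 = {Ack, Err, Store, Recv, Hold}; fixed.
Sat(AF halt) = {Ack, Err, Store, Recv, Hold}
EG (AF halt): greatest fixpoint, start Z0 = {Ack, Err, Store, Recv, Hold}, keep only states in Sat with some successor in Z. Z1 = {Ack, Err, Store, Hold}; fixed.
Sat(EG (AF halt)) = {Ack, Err, Store, Hold}
A[halt U EG (AF halt)]: least fixpoint, start Z0 = Sat(EG (AF halt)) = {Ack, Err, Store, Hold}, add states in Sat(halt) with every successor in Z. Already a fixed point.
Sat(A[halt U EG (AF halt)]) = {Ack, Err, Store, Hold}

{Ack, Err, Store, Hold}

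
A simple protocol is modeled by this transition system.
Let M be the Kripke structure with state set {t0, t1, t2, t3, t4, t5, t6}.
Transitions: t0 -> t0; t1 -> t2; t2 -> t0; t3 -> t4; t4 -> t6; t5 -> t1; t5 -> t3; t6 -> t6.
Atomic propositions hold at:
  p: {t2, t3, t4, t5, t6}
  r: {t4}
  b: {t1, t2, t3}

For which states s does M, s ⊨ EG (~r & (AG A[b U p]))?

Sat(~r) = {t0, t1, t2, t3, t5, t6}
A[b U p]: least fixpoint, start Z0 = Sat(p) = {t2, t3, t4, t5, t6}, add states in Sat(b) with every successor in Z. Z1 = {t1, t2, t3, t4, t5, t6}; fixed.
Sat(A[b U p]) = {t1, t2, t3, t4, t5, t6}
AG A[b U p]: greatest fixpoint, start Z0 = {t1, t2, t3, t4, t5, t6}, keep only states in Sat with every successor in Z. Z1 = {t1, t3, t4, t5, t6}; Z2 = {t3, t4, t5, t6}; Z3 = {t3, t4, t6}; fixed.
Sat(AG A[b U p]) = {t3, t4, t6}
Sat(~r & (AG A[b U p])) = {t3, t6}
EG (~r & (AG A[b U p])): greatest fixpoint, start Z0 = {t3, t6}, keep only states in Sat with some successor in Z. Z1 = {t6}; fixed.
Sat(EG (~r & (AG A[b U p]))) = {t6}

{t6}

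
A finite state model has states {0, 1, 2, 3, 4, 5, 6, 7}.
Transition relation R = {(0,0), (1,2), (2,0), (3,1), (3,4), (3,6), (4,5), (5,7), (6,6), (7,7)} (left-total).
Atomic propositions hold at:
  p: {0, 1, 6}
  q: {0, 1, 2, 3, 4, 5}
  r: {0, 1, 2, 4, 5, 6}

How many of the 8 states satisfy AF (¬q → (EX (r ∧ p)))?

7

Sat(¬q) = {6, 7}
Sat(r ∧ p) = {0, 1, 6}
Sat(EX (r ∧ p)) = {s : some successor in {0, 1, 6}} = {0, 2, 3, 6}
Sat(¬q → (EX (r ∧ p))) = {0, 1, 2, 3, 4, 5, 6}
AF (¬q → (EX (r ∧ p))): least fixpoint, start Z0 = {0, 1, 2, 3, 4, 5, 6}, add states with every successor in Z. Already a fixed point.
Sat(AF (¬q → (EX (r ∧ p)))) = {0, 1, 2, 3, 4, 5, 6}
|Sat(AF (¬q → (EX (r ∧ p))))| = |{0, 1, 2, 3, 4, 5, 6}| = 7.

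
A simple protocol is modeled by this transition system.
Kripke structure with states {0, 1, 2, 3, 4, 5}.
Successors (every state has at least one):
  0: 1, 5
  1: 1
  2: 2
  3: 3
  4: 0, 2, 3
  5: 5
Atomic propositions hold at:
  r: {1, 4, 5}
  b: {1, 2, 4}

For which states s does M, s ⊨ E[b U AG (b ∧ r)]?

Sat(b ∧ r) = {1, 4}
AG (b ∧ r): greatest fixpoint, start Z0 = {1, 4}, keep only states in Sat with every successor in Z. Z1 = {1}; fixed.
Sat(AG (b ∧ r)) = {1}
E[b U AG (b ∧ r)]: least fixpoint, start Z0 = Sat(AG (b ∧ r)) = {1}, add states in Sat(b) with some successor in Z. Already a fixed point.
Sat(E[b U AG (b ∧ r)]) = {1}

{1}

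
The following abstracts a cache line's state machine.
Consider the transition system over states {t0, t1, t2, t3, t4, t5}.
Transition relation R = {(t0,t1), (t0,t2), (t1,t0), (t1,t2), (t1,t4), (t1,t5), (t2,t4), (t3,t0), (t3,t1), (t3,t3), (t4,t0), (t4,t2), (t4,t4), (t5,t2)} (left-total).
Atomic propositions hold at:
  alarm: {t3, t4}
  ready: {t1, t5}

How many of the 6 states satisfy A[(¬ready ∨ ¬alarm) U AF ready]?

Sat(¬ready) = {t0, t2, t3, t4}
Sat(¬alarm) = {t0, t1, t2, t5}
Sat(¬ready ∨ ¬alarm) = {t0, t1, t2, t3, t4, t5}
AF ready: least fixpoint, start Z0 = {t1, t5}, add states with every successor in Z. Already a fixed point.
Sat(AF ready) = {t1, t5}
A[(¬ready ∨ ¬alarm) U AF ready]: least fixpoint, start Z0 = Sat(AF ready) = {t1, t5}, add states in Sat(¬ready ∨ ¬alarm) with every successor in Z. Already a fixed point.
Sat(A[(¬ready ∨ ¬alarm) U AF ready]) = {t1, t5}
|Sat(A[(¬ready ∨ ¬alarm) U AF ready])| = |{t1, t5}| = 2.

2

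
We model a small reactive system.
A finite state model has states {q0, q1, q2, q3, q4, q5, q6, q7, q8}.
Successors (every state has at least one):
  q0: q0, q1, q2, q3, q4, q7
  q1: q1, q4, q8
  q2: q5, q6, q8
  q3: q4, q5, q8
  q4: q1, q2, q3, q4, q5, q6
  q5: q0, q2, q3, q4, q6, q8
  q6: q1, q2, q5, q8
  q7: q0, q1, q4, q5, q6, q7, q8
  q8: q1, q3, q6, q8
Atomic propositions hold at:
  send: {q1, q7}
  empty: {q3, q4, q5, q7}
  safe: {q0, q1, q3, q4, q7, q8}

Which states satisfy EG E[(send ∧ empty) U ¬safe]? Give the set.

{q2, q5, q6, q7}

Sat(send ∧ empty) = {q7}
Sat(¬safe) = {q2, q5, q6}
E[(send ∧ empty) U ¬safe]: least fixpoint, start Z0 = Sat(¬safe) = {q2, q5, q6}, add states in Sat(send ∧ empty) with some successor in Z. Z1 = {q2, q5, q6, q7}; fixed.
Sat(E[(send ∧ empty) U ¬safe]) = {q2, q5, q6, q7}
EG E[(send ∧ empty) U ¬safe]: greatest fixpoint, start Z0 = {q2, q5, q6, q7}, keep only states in Sat with some successor in Z. Already a fixed point.
Sat(EG E[(send ∧ empty) U ¬safe]) = {q2, q5, q6, q7}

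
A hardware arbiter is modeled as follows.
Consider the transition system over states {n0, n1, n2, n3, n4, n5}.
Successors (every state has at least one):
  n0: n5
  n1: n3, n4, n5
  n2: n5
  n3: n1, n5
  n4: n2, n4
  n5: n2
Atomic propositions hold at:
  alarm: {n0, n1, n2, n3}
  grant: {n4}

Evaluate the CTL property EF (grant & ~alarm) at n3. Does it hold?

Sat(~alarm) = {n4, n5}
Sat(grant & ~alarm) = {n4}
EF (grant & ~alarm): least fixpoint, start Z0 = {n4}, add states with some successor in Z. Z1 = {n1, n4}; Z2 = {n1, n3, n4}; fixed.
Sat(EF (grant & ~alarm)) = {n1, n3, n4}
n3 ∈ Sat(EF (grant & ~alarm)) = {n1, n3, n4}, so the formula holds at n3.

Yes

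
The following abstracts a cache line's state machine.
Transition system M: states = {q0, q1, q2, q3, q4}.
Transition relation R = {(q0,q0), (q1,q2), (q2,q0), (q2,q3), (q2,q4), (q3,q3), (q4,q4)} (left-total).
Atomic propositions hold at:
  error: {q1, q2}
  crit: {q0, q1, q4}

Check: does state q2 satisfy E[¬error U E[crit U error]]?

Sat(¬error) = {q0, q3, q4}
E[crit U error]: least fixpoint, start Z0 = Sat(error) = {q1, q2}, add states in Sat(crit) with some successor in Z. Already a fixed point.
Sat(E[crit U error]) = {q1, q2}
E[¬error U E[crit U error]]: least fixpoint, start Z0 = Sat(E[crit U error]) = {q1, q2}, add states in Sat(¬error) with some successor in Z. Already a fixed point.
Sat(E[¬error U E[crit U error]]) = {q1, q2}
q2 ∈ Sat(E[¬error U E[crit U error]]) = {q1, q2}, so the formula holds at q2.

Yes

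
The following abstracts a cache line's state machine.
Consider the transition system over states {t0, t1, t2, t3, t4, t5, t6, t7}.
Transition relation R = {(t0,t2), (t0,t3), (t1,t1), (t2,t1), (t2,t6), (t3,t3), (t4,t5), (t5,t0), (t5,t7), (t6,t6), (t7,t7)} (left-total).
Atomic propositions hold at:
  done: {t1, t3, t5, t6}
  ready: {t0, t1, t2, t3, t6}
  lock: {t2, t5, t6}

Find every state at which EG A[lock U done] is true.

A[lock U done]: least fixpoint, start Z0 = Sat(done) = {t1, t3, t5, t6}, add states in Sat(lock) with every successor in Z. Z1 = {t1, t2, t3, t5, t6}; fixed.
Sat(A[lock U done]) = {t1, t2, t3, t5, t6}
EG A[lock U done]: greatest fixpoint, start Z0 = {t1, t2, t3, t5, t6}, keep only states in Sat with some successor in Z. Z1 = {t1, t2, t3, t6}; fixed.
Sat(EG A[lock U done]) = {t1, t2, t3, t6}

{t1, t2, t3, t6}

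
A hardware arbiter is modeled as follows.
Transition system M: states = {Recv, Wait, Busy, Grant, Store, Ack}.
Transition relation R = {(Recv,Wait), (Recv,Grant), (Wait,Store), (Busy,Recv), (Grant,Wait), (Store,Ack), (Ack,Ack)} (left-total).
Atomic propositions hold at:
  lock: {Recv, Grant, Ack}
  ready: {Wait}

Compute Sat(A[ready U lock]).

A[ready U lock]: least fixpoint, start Z0 = Sat(lock) = {Recv, Grant, Ack}, add states in Sat(ready) with every successor in Z. Already a fixed point.
Sat(A[ready U lock]) = {Recv, Grant, Ack}

{Recv, Grant, Ack}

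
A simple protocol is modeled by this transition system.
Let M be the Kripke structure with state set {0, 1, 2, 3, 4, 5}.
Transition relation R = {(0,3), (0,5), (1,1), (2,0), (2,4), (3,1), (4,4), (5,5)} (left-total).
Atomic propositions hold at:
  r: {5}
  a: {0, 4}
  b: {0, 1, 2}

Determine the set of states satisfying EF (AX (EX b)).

{0, 1, 2, 3}

Sat(EX b) = {s : some successor in {0, 1, 2}} = {1, 2, 3}
Sat(AX (EX b)) = {s : every successor in {1, 2, 3}} = {1, 3}
EF (AX (EX b)): least fixpoint, start Z0 = {1, 3}, add states with some successor in Z. Z1 = {0, 1, 3}; Z2 = {0, 1, 2, 3}; fixed.
Sat(EF (AX (EX b))) = {0, 1, 2, 3}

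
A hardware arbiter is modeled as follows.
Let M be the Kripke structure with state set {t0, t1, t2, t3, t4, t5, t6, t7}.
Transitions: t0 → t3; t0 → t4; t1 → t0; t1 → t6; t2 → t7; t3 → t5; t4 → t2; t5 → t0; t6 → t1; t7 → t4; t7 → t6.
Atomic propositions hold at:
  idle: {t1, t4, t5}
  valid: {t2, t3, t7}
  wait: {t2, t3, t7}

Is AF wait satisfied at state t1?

AF wait: least fixpoint, start Z0 = {t2, t3, t7}, add states with every successor in Z. Z1 = {t2, t3, t4, t7}; Z2 = {t0, t2, t3, t4, t7}; Z3 = {t0, t2, t3, t4, t5, t7}; fixed.
Sat(AF wait) = {t0, t2, t3, t4, t5, t7}
t1 ∉ Sat(AF wait) = {t0, t2, t3, t4, t5, t7}, so the formula does not hold at t1.

No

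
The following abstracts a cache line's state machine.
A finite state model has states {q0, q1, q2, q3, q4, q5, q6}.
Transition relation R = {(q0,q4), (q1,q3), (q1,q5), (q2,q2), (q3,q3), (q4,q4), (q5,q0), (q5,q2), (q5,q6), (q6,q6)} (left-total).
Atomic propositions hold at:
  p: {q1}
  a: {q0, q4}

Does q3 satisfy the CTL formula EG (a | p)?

Sat(a | p) = {q0, q1, q4}
EG (a | p): greatest fixpoint, start Z0 = {q0, q1, q4}, keep only states in Sat with some successor in Z. Z1 = {q0, q4}; fixed.
Sat(EG (a | p)) = {q0, q4}
q3 ∉ Sat(EG (a | p)) = {q0, q4}, so the formula does not hold at q3.

No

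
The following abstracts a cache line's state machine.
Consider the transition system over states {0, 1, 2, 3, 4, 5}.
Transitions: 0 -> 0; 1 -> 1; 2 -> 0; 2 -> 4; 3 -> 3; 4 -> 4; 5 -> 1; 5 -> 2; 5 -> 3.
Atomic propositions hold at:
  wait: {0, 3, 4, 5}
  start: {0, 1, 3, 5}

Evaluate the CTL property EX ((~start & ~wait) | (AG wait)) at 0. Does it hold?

Yes

Sat(~start) = {2, 4}
Sat(~wait) = {1, 2}
Sat(~start & ~wait) = {2}
AG wait: greatest fixpoint, start Z0 = {0, 3, 4, 5}, keep only states in Sat with every successor in Z. Z1 = {0, 3, 4}; fixed.
Sat(AG wait) = {0, 3, 4}
Sat((~start & ~wait) | (AG wait)) = {0, 2, 3, 4}
Sat(EX ((~start & ~wait) | (AG wait))) = {s : some successor in {0, 2, 3, 4}} = {0, 2, 3, 4, 5}
0 ∈ Sat(EX ((~start & ~wait) | (AG wait))) = {0, 2, 3, 4, 5}, so the formula holds at 0.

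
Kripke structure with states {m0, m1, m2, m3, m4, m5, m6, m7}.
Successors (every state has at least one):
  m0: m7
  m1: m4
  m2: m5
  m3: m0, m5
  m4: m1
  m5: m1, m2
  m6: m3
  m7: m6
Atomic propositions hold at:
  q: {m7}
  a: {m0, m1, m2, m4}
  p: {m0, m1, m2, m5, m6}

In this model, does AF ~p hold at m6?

Sat(~p) = {m3, m4, m7}
AF ~p: least fixpoint, start Z0 = {m3, m4, m7}, add states with every successor in Z. Z1 = {m0, m1, m3, m4, m6, m7}; fixed.
Sat(AF ~p) = {m0, m1, m3, m4, m6, m7}
m6 ∈ Sat(AF ~p) = {m0, m1, m3, m4, m6, m7}, so the formula holds at m6.

Yes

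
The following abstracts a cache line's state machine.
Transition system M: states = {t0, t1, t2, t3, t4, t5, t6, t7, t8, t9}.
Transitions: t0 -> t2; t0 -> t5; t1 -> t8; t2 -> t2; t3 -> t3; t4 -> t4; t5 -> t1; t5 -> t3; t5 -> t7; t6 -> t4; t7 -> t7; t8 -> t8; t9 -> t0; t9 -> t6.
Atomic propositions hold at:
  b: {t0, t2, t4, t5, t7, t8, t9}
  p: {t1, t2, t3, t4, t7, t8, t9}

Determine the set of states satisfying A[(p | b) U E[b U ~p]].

Sat(p | b) = {t0, t1, t2, t3, t4, t5, t7, t8, t9}
Sat(~p) = {t0, t5, t6}
E[b U ~p]: least fixpoint, start Z0 = Sat(~p) = {t0, t5, t6}, add states in Sat(b) with some successor in Z. Z1 = {t0, t5, t6, t9}; fixed.
Sat(E[b U ~p]) = {t0, t5, t6, t9}
A[(p | b) U E[b U ~p]]: least fixpoint, start Z0 = Sat(E[b U ~p]) = {t0, t5, t6, t9}, add states in Sat(p | b) with every successor in Z. Already a fixed point.
Sat(A[(p | b) U E[b U ~p]]) = {t0, t5, t6, t9}

{t0, t5, t6, t9}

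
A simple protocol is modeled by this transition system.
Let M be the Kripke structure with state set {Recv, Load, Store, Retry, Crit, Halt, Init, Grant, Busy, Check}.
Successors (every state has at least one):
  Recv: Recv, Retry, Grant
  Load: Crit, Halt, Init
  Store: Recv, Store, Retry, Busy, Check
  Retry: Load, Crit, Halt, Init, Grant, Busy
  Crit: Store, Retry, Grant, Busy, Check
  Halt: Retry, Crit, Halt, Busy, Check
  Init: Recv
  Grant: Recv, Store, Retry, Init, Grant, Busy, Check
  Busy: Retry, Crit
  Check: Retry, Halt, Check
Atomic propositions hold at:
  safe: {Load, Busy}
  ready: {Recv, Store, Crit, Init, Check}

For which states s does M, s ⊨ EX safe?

Sat(EX safe) = {s : some successor in {Load, Busy}} = {Store, Retry, Crit, Halt, Grant}

{Store, Retry, Crit, Halt, Grant}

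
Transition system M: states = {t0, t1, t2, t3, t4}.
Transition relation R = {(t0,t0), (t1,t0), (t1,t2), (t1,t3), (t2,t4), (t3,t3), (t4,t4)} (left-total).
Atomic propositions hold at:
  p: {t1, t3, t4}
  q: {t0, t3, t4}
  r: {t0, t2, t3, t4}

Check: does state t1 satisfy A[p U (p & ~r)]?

Sat(~r) = {t1}
Sat(p & ~r) = {t1}
A[p U (p & ~r)]: least fixpoint, start Z0 = Sat((p & ~r)) = {t1}, add states in Sat(p) with every successor in Z. Already a fixed point.
Sat(A[p U (p & ~r)]) = {t1}
t1 ∈ Sat(A[p U (p & ~r)]) = {t1}, so the formula holds at t1.

Yes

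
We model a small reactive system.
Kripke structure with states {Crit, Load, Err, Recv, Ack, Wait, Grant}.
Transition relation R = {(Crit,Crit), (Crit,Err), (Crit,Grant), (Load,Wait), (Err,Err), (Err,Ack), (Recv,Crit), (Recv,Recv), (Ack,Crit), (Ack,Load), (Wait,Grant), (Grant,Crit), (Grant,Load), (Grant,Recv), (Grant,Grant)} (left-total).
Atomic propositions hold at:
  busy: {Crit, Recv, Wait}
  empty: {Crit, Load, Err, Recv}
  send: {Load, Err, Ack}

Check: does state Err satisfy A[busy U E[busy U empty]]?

Yes

E[busy U empty]: least fixpoint, start Z0 = Sat(empty) = {Crit, Load, Err, Recv}, add states in Sat(busy) with some successor in Z. Already a fixed point.
Sat(E[busy U empty]) = {Crit, Load, Err, Recv}
A[busy U E[busy U empty]]: least fixpoint, start Z0 = Sat(E[busy U empty]) = {Crit, Load, Err, Recv}, add states in Sat(busy) with every successor in Z. Already a fixed point.
Sat(A[busy U E[busy U empty]]) = {Crit, Load, Err, Recv}
Err ∈ Sat(A[busy U E[busy U empty]]) = {Crit, Load, Err, Recv}, so the formula holds at Err.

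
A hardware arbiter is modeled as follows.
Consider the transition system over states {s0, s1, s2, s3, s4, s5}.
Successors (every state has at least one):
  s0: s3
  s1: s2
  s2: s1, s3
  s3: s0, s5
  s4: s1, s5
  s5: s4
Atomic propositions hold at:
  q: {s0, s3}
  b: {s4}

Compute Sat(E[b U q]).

E[b U q]: least fixpoint, start Z0 = Sat(q) = {s0, s3}, add states in Sat(b) with some successor in Z. Already a fixed point.
Sat(E[b U q]) = {s0, s3}

{s0, s3}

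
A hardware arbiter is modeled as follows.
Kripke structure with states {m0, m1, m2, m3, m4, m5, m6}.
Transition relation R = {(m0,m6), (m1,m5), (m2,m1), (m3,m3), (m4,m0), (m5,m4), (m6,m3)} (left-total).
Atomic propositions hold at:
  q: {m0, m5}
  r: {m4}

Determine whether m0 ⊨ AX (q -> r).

Sat(q -> r) = {m1, m2, m3, m4, m6}
Sat(AX (q -> r)) = {s : every successor in {m1, m2, m3, m4, m6}} = {m0, m2, m3, m5, m6}
m0 ∈ Sat(AX (q -> r)) = {m0, m2, m3, m5, m6}, so the formula holds at m0.

Yes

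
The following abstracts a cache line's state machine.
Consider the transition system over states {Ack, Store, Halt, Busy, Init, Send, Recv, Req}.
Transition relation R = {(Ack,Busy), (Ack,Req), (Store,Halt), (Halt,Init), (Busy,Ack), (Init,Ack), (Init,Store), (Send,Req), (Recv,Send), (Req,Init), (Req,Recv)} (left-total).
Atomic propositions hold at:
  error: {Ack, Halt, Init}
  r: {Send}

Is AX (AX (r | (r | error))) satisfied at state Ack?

No

Sat(r | error) = {Ack, Halt, Init, Send}
Sat(r | (r | error)) = {Ack, Halt, Init, Send}
Sat(AX (r | (r | error))) = {s : every successor in {Ack, Halt, Init, Send}} = {Store, Halt, Busy, Recv}
Sat(AX (AX (r | (r | error)))) = {s : every successor in {Store, Halt, Busy, Recv}} = {Store}
Ack ∉ Sat(AX (AX (r | (r | error)))) = {Store}, so the formula does not hold at Ack.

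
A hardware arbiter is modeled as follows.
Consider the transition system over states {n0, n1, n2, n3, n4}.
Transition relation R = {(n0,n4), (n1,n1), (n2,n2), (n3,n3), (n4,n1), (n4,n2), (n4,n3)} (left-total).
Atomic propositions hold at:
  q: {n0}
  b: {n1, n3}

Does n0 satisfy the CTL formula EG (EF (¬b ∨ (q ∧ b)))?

Yes

Sat(¬b) = {n0, n2, n4}
Sat(q ∧ b) = ∅
Sat(¬b ∨ (q ∧ b)) = {n0, n2, n4}
EF (¬b ∨ (q ∧ b)): least fixpoint, start Z0 = {n0, n2, n4}, add states with some successor in Z. Already a fixed point.
Sat(EF (¬b ∨ (q ∧ b))) = {n0, n2, n4}
EG (EF (¬b ∨ (q ∧ b))): greatest fixpoint, start Z0 = {n0, n2, n4}, keep only states in Sat with some successor in Z. Already a fixed point.
Sat(EG (EF (¬b ∨ (q ∧ b)))) = {n0, n2, n4}
n0 ∈ Sat(EG (EF (¬b ∨ (q ∧ b)))) = {n0, n2, n4}, so the formula holds at n0.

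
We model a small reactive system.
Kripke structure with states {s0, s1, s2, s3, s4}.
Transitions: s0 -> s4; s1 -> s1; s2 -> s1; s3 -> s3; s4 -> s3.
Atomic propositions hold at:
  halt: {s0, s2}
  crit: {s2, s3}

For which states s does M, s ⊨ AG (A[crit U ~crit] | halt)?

Sat(~crit) = {s0, s1, s4}
A[crit U ~crit]: least fixpoint, start Z0 = Sat(~crit) = {s0, s1, s4}, add states in Sat(crit) with every successor in Z. Z1 = {s0, s1, s2, s4}; fixed.
Sat(A[crit U ~crit]) = {s0, s1, s2, s4}
Sat(A[crit U ~crit] | halt) = {s0, s1, s2, s4}
AG (A[crit U ~crit] | halt): greatest fixpoint, start Z0 = {s0, s1, s2, s4}, keep only states in Sat with every successor in Z. Z1 = {s0, s1, s2}; Z2 = {s1, s2}; fixed.
Sat(AG (A[crit U ~crit] | halt)) = {s1, s2}

{s1, s2}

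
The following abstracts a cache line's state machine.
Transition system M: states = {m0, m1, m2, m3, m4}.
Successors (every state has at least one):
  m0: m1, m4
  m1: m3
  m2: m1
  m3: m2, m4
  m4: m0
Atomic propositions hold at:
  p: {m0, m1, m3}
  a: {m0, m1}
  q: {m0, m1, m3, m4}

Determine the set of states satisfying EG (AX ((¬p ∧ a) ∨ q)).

{m0, m4}

Sat(¬p) = {m2, m4}
Sat(¬p ∧ a) = ∅
Sat((¬p ∧ a) ∨ q) = {m0, m1, m3, m4}
Sat(AX ((¬p ∧ a) ∨ q)) = {s : every successor in {m0, m1, m3, m4}} = {m0, m1, m2, m4}
EG (AX ((¬p ∧ a) ∨ q)): greatest fixpoint, start Z0 = {m0, m1, m2, m4}, keep only states in Sat with some successor in Z. Z1 = {m0, m2, m4}; Z2 = {m0, m4}; fixed.
Sat(EG (AX ((¬p ∧ a) ∨ q))) = {m0, m4}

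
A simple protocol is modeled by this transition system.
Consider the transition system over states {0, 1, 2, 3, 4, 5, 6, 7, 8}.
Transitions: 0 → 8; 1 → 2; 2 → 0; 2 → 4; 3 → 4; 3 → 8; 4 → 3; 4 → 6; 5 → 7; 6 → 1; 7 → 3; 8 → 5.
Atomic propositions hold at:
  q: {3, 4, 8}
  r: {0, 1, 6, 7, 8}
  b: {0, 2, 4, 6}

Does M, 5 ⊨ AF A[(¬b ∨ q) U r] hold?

Sat(¬b) = {1, 3, 5, 7, 8}
Sat(¬b ∨ q) = {1, 3, 4, 5, 7, 8}
A[(¬b ∨ q) U r]: least fixpoint, start Z0 = Sat(r) = {0, 1, 6, 7, 8}, add states in Sat(¬b ∨ q) with every successor in Z. Z1 = {0, 1, 5, 6, 7, 8}; fixed.
Sat(A[(¬b ∨ q) U r]) = {0, 1, 5, 6, 7, 8}
AF A[(¬b ∨ q) U r]: least fixpoint, start Z0 = {0, 1, 5, 6, 7, 8}, add states with every successor in Z. Already a fixed point.
Sat(AF A[(¬b ∨ q) U r]) = {0, 1, 5, 6, 7, 8}
5 ∈ Sat(AF A[(¬b ∨ q) U r]) = {0, 1, 5, 6, 7, 8}, so the formula holds at 5.

Yes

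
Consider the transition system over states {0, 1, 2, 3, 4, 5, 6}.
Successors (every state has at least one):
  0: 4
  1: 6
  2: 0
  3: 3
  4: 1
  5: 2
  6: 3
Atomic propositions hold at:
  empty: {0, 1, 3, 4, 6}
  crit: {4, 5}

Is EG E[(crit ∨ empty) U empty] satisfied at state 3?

Sat(crit ∨ empty) = {0, 1, 3, 4, 5, 6}
E[(crit ∨ empty) U empty]: least fixpoint, start Z0 = Sat(empty) = {0, 1, 3, 4, 6}, add states in Sat(crit ∨ empty) with some successor in Z. Already a fixed point.
Sat(E[(crit ∨ empty) U empty]) = {0, 1, 3, 4, 6}
EG E[(crit ∨ empty) U empty]: greatest fixpoint, start Z0 = {0, 1, 3, 4, 6}, keep only states in Sat with some successor in Z. Already a fixed point.
Sat(EG E[(crit ∨ empty) U empty]) = {0, 1, 3, 4, 6}
3 ∈ Sat(EG E[(crit ∨ empty) U empty]) = {0, 1, 3, 4, 6}, so the formula holds at 3.

Yes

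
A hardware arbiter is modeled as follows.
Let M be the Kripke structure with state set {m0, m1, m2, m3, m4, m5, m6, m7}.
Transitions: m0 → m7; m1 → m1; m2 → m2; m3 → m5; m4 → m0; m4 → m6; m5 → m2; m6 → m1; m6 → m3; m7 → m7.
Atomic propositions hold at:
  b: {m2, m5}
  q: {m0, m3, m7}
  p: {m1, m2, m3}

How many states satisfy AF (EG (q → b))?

Sat(q → b) = {m1, m2, m4, m5, m6}
EG (q → b): greatest fixpoint, start Z0 = {m1, m2, m4, m5, m6}, keep only states in Sat with some successor in Z. Already a fixed point.
Sat(EG (q → b)) = {m1, m2, m4, m5, m6}
AF (EG (q → b)): least fixpoint, start Z0 = {m1, m2, m4, m5, m6}, add states with every successor in Z. Z1 = {m1, m2, m3, m4, m5, m6}; fixed.
Sat(AF (EG (q → b))) = {m1, m2, m3, m4, m5, m6}
|Sat(AF (EG (q → b)))| = |{m1, m2, m3, m4, m5, m6}| = 6.

6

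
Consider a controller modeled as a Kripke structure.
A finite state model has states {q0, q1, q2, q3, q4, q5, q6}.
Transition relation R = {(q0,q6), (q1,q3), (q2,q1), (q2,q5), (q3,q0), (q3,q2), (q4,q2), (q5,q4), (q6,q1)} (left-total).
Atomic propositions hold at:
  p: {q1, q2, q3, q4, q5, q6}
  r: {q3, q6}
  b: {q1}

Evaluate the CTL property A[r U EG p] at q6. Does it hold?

EG p: greatest fixpoint, start Z0 = {q1, q2, q3, q4, q5, q6}, keep only states in Sat with some successor in Z. Already a fixed point.
Sat(EG p) = {q1, q2, q3, q4, q5, q6}
A[r U EG p]: least fixpoint, start Z0 = Sat(EG p) = {q1, q2, q3, q4, q5, q6}, add states in Sat(r) with every successor in Z. Already a fixed point.
Sat(A[r U EG p]) = {q1, q2, q3, q4, q5, q6}
q6 ∈ Sat(A[r U EG p]) = {q1, q2, q3, q4, q5, q6}, so the formula holds at q6.

Yes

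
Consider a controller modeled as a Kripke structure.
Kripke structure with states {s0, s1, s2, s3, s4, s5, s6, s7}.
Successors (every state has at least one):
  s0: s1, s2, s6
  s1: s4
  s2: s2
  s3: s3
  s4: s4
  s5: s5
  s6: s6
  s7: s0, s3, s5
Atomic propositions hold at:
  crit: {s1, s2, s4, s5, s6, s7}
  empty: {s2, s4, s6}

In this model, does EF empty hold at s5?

EF empty: least fixpoint, start Z0 = {s2, s4, s6}, add states with some successor in Z. Z1 = {s0, s1, s2, s4, s6}; Z2 = {s0, s1, s2, s4, s6, s7}; fixed.
Sat(EF empty) = {s0, s1, s2, s4, s6, s7}
s5 ∉ Sat(EF empty) = {s0, s1, s2, s4, s6, s7}, so the formula does not hold at s5.

No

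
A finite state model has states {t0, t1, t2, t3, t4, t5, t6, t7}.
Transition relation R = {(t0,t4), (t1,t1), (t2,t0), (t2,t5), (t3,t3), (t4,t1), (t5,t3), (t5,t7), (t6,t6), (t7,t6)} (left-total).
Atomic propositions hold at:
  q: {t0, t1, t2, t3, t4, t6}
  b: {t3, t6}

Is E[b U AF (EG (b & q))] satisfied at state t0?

Sat(b & q) = {t3, t6}
EG (b & q): greatest fixpoint, start Z0 = {t3, t6}, keep only states in Sat with some successor in Z. Already a fixed point.
Sat(EG (b & q)) = {t3, t6}
AF (EG (b & q)): least fixpoint, start Z0 = {t3, t6}, add states with every successor in Z. Z1 = {t3, t6, t7}; Z2 = {t3, t5, t6, t7}; fixed.
Sat(AF (EG (b & q))) = {t3, t5, t6, t7}
E[b U AF (EG (b & q))]: least fixpoint, start Z0 = Sat(AF (EG (b & q))) = {t3, t5, t6, t7}, add states in Sat(b) with some successor in Z. Already a fixed point.
Sat(E[b U AF (EG (b & q))]) = {t3, t5, t6, t7}
t0 ∉ Sat(E[b U AF (EG (b & q))]) = {t3, t5, t6, t7}, so the formula does not hold at t0.

No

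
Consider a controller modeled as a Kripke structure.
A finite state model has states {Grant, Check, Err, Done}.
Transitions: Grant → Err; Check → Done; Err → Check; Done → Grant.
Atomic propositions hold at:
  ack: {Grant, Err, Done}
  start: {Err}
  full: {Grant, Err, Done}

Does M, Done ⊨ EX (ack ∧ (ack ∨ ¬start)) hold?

Sat(¬start) = {Grant, Check, Done}
Sat(ack ∨ ¬start) = {Grant, Check, Err, Done}
Sat(ack ∧ (ack ∨ ¬start)) = {Grant, Err, Done}
Sat(EX (ack ∧ (ack ∨ ¬start))) = {s : some successor in {Grant, Err, Done}} = {Grant, Check, Done}
Done ∈ Sat(EX (ack ∧ (ack ∨ ¬start))) = {Grant, Check, Done}, so the formula holds at Done.

Yes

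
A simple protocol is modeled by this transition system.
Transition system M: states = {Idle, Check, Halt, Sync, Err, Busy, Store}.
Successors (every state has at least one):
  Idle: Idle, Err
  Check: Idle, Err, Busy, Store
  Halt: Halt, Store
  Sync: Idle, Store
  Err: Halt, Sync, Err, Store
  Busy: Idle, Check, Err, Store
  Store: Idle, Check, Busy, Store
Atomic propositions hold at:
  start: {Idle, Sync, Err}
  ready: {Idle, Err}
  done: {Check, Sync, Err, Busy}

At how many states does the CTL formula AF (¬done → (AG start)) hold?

4

Sat(¬done) = {Idle, Halt, Store}
AG start: greatest fixpoint, start Z0 = {Idle, Sync, Err}, keep only states in Sat with every successor in Z. Z1 = {Idle}; Z2 = ∅; fixed.
Sat(AG start) = ∅
Sat(¬done → (AG start)) = {Check, Sync, Err, Busy}
AF (¬done → (AG start)): least fixpoint, start Z0 = {Check, Sync, Err, Busy}, add states with every successor in Z. Already a fixed point.
Sat(AF (¬done → (AG start))) = {Check, Sync, Err, Busy}
|Sat(AF (¬done → (AG start)))| = |{Check, Sync, Err, Busy}| = 4.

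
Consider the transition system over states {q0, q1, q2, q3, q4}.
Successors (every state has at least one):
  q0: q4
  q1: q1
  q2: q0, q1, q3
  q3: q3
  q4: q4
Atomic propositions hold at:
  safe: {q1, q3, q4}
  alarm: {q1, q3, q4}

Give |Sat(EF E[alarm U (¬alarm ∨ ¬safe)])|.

Sat(¬alarm) = {q0, q2}
Sat(¬safe) = {q0, q2}
Sat(¬alarm ∨ ¬safe) = {q0, q2}
E[alarm U (¬alarm ∨ ¬safe)]: least fixpoint, start Z0 = Sat((¬alarm ∨ ¬safe)) = {q0, q2}, add states in Sat(alarm) with some successor in Z. Already a fixed point.
Sat(E[alarm U (¬alarm ∨ ¬safe)]) = {q0, q2}
EF E[alarm U (¬alarm ∨ ¬safe)]: least fixpoint, start Z0 = {q0, q2}, add states with some successor in Z. Already a fixed point.
Sat(EF E[alarm U (¬alarm ∨ ¬safe)]) = {q0, q2}
|Sat(EF E[alarm U (¬alarm ∨ ¬safe)])| = |{q0, q2}| = 2.

2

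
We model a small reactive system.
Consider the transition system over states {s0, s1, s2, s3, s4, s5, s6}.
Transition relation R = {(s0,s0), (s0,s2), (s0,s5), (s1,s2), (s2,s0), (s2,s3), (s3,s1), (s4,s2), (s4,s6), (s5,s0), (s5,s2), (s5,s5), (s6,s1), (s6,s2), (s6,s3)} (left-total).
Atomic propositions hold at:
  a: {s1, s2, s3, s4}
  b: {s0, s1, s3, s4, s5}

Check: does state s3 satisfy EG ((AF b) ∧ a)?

Yes

AF b: least fixpoint, start Z0 = {s0, s1, s3, s4, s5}, add states with every successor in Z. Z1 = {s0, s1, s2, s3, s4, s5}; Z2 = {s0, s1, s2, s3, s4, s5, s6}; fixed.
Sat(AF b) = {s0, s1, s2, s3, s4, s5, s6}
Sat((AF b) ∧ a) = {s1, s2, s3, s4}
EG ((AF b) ∧ a): greatest fixpoint, start Z0 = {s1, s2, s3, s4}, keep only states in Sat with some successor in Z. Already a fixed point.
Sat(EG ((AF b) ∧ a)) = {s1, s2, s3, s4}
s3 ∈ Sat(EG ((AF b) ∧ a)) = {s1, s2, s3, s4}, so the formula holds at s3.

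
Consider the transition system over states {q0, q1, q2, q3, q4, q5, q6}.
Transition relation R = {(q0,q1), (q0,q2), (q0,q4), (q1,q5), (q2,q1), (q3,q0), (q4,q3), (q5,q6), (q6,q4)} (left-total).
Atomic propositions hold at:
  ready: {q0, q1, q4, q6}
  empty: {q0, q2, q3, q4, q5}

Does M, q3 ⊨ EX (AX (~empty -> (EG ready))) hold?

No

Sat(~empty) = {q1, q6}
EG ready: greatest fixpoint, start Z0 = {q0, q1, q4, q6}, keep only states in Sat with some successor in Z. Z1 = {q0, q6}; Z2 = ∅; fixed.
Sat(EG ready) = ∅
Sat(~empty -> (EG ready)) = {q0, q2, q3, q4, q5}
Sat(AX (~empty -> (EG ready))) = {s : every successor in {q0, q2, q3, q4, q5}} = {q1, q3, q4, q6}
Sat(EX (AX (~empty -> (EG ready)))) = {s : some successor in {q1, q3, q4, q6}} = {q0, q2, q4, q5, q6}
q3 ∉ Sat(EX (AX (~empty -> (EG ready)))) = {q0, q2, q4, q5, q6}, so the formula does not hold at q3.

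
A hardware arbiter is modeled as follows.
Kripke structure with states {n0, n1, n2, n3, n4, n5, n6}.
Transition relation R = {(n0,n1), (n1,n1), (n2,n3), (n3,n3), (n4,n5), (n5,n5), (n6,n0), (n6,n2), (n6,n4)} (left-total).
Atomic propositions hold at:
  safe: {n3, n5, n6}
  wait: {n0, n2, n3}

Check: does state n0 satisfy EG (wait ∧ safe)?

Sat(wait ∧ safe) = {n3}
EG (wait ∧ safe): greatest fixpoint, start Z0 = {n3}, keep only states in Sat with some successor in Z. Already a fixed point.
Sat(EG (wait ∧ safe)) = {n3}
n0 ∉ Sat(EG (wait ∧ safe)) = {n3}, so the formula does not hold at n0.

No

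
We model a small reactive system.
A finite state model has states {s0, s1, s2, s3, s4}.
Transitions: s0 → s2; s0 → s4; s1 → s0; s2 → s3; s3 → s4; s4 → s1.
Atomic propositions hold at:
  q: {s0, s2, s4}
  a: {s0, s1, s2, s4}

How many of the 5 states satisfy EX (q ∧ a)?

Sat(q ∧ a) = {s0, s2, s4}
Sat(EX (q ∧ a)) = {s : some successor in {s0, s2, s4}} = {s0, s1, s3}
|Sat(EX (q ∧ a))| = |{s0, s1, s3}| = 3.

3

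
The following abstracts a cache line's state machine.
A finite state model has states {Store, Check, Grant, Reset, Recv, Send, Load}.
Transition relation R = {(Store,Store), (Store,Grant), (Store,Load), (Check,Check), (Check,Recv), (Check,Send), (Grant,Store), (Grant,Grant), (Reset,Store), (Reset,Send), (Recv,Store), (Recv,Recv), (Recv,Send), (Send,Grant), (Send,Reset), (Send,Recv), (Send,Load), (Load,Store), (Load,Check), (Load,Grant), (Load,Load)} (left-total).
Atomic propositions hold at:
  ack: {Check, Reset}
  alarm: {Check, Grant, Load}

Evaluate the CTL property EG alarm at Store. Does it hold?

EG alarm: greatest fixpoint, start Z0 = {Check, Grant, Load}, keep only states in Sat with some successor in Z. Already a fixed point.
Sat(EG alarm) = {Check, Grant, Load}
Store ∉ Sat(EG alarm) = {Check, Grant, Load}, so the formula does not hold at Store.

No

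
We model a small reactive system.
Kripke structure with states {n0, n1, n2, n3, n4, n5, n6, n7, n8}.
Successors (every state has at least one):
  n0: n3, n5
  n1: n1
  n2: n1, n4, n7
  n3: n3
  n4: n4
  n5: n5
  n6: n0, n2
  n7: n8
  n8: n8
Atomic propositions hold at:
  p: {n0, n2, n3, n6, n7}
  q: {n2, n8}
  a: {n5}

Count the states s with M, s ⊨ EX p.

Sat(EX p) = {s : some successor in {n0, n2, n3, n6, n7}} = {n0, n2, n3, n6}
|Sat(EX p)| = |{n0, n2, n3, n6}| = 4.

4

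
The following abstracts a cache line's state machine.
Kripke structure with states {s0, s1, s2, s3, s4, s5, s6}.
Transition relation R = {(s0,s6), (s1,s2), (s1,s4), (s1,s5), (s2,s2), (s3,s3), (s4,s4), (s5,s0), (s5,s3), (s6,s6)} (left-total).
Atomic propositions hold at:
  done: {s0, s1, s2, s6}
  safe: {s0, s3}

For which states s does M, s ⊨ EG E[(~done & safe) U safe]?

{s3}

Sat(~done) = {s3, s4, s5}
Sat(~done & safe) = {s3}
E[(~done & safe) U safe]: least fixpoint, start Z0 = Sat(safe) = {s0, s3}, add states in Sat(~done & safe) with some successor in Z. Already a fixed point.
Sat(E[(~done & safe) U safe]) = {s0, s3}
EG E[(~done & safe) U safe]: greatest fixpoint, start Z0 = {s0, s3}, keep only states in Sat with some successor in Z. Z1 = {s3}; fixed.
Sat(EG E[(~done & safe) U safe]) = {s3}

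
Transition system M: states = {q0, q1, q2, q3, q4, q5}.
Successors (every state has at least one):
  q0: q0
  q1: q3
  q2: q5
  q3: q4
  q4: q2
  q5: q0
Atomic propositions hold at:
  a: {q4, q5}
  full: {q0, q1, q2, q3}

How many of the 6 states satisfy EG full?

1

EG full: greatest fixpoint, start Z0 = {q0, q1, q2, q3}, keep only states in Sat with some successor in Z. Z1 = {q0, q1}; Z2 = {q0}; fixed.
Sat(EG full) = {q0}
|Sat(EG full)| = |{q0}| = 1.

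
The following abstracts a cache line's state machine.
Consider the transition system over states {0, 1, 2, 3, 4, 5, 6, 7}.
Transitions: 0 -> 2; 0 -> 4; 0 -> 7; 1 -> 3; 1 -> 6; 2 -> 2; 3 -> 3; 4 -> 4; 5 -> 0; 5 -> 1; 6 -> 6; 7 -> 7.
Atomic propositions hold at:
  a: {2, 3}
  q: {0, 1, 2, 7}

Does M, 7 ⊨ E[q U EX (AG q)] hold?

AG q: greatest fixpoint, start Z0 = {0, 1, 2, 7}, keep only states in Sat with every successor in Z. Z1 = {2, 7}; fixed.
Sat(AG q) = {2, 7}
Sat(EX (AG q)) = {s : some successor in {2, 7}} = {0, 2, 7}
E[q U EX (AG q)]: least fixpoint, start Z0 = Sat(EX (AG q)) = {0, 2, 7}, add states in Sat(q) with some successor in Z. Already a fixed point.
Sat(E[q U EX (AG q)]) = {0, 2, 7}
7 ∈ Sat(E[q U EX (AG q)]) = {0, 2, 7}, so the formula holds at 7.

Yes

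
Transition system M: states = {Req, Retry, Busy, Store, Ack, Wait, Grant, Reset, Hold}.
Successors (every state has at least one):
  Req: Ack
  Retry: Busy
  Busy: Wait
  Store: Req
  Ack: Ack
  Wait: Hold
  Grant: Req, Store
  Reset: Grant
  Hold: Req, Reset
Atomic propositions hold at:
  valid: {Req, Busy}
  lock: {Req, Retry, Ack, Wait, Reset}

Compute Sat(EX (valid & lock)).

Sat(valid & lock) = {Req}
Sat(EX (valid & lock)) = {s : some successor in {Req}} = {Store, Grant, Hold}

{Store, Grant, Hold}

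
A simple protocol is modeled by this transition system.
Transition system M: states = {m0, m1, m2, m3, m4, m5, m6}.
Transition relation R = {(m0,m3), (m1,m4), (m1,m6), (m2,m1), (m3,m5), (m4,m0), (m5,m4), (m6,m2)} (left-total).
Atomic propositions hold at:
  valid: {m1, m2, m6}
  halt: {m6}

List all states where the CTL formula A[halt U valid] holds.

{m1, m2, m6}

A[halt U valid]: least fixpoint, start Z0 = Sat(valid) = {m1, m2, m6}, add states in Sat(halt) with every successor in Z. Already a fixed point.
Sat(A[halt U valid]) = {m1, m2, m6}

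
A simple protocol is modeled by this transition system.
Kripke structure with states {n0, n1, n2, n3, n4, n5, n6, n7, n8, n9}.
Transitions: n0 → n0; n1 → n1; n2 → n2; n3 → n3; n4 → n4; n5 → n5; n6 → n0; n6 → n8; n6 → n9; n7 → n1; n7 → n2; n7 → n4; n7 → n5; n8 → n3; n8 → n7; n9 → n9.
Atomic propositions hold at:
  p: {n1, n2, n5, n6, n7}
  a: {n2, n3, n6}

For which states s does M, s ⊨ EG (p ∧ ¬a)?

{n1, n5, n7}

Sat(¬a) = {n0, n1, n4, n5, n7, n8, n9}
Sat(p ∧ ¬a) = {n1, n5, n7}
EG (p ∧ ¬a): greatest fixpoint, start Z0 = {n1, n5, n7}, keep only states in Sat with some successor in Z. Already a fixed point.
Sat(EG (p ∧ ¬a)) = {n1, n5, n7}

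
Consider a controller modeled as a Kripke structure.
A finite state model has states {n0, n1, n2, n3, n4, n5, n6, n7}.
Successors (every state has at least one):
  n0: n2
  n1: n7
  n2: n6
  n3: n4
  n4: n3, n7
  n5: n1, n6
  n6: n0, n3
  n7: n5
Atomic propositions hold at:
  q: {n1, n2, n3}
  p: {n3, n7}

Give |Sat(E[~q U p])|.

5

Sat(~q) = {n0, n4, n5, n6, n7}
E[~q U p]: least fixpoint, start Z0 = Sat(p) = {n3, n7}, add states in Sat(~q) with some successor in Z. Z1 = {n3, n4, n6, n7}; Z2 = {n3, n4, n5, n6, n7}; fixed.
Sat(E[~q U p]) = {n3, n4, n5, n6, n7}
|Sat(E[~q U p])| = |{n3, n4, n5, n6, n7}| = 5.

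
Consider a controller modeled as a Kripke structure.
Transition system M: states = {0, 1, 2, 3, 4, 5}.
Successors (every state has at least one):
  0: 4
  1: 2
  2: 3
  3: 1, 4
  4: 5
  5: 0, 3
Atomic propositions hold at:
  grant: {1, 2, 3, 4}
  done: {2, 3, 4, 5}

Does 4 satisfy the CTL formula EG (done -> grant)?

Sat(done -> grant) = {0, 1, 2, 3, 4}
EG (done -> grant): greatest fixpoint, start Z0 = {0, 1, 2, 3, 4}, keep only states in Sat with some successor in Z. Z1 = {0, 1, 2, 3}; Z2 = {1, 2, 3}; fixed.
Sat(EG (done -> grant)) = {1, 2, 3}
4 ∉ Sat(EG (done -> grant)) = {1, 2, 3}, so the formula does not hold at 4.

No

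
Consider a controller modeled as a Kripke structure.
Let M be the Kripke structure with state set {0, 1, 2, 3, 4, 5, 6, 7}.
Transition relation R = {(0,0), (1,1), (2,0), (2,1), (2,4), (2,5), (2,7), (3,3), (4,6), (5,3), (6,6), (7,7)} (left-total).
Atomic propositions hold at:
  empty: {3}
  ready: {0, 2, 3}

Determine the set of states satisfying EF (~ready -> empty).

{0, 2, 3, 5}

Sat(~ready) = {1, 4, 5, 6, 7}
Sat(~ready -> empty) = {0, 2, 3}
EF (~ready -> empty): least fixpoint, start Z0 = {0, 2, 3}, add states with some successor in Z. Z1 = {0, 2, 3, 5}; fixed.
Sat(EF (~ready -> empty)) = {0, 2, 3, 5}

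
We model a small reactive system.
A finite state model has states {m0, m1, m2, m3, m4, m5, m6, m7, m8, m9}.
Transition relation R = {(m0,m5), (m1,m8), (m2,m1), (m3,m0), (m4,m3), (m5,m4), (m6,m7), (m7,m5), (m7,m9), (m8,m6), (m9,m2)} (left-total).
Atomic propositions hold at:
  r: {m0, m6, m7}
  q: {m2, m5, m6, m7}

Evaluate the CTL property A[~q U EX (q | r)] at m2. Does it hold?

No

Sat(~q) = {m0, m1, m3, m4, m8, m9}
Sat(q | r) = {m0, m2, m5, m6, m7}
Sat(EX (q | r)) = {s : some successor in {m0, m2, m5, m6, m7}} = {m0, m3, m6, m7, m8, m9}
A[~q U EX (q | r)]: least fixpoint, start Z0 = Sat(EX (q | r)) = {m0, m3, m6, m7, m8, m9}, add states in Sat(~q) with every successor in Z. Z1 = {m0, m1, m3, m4, m6, m7, m8, m9}; fixed.
Sat(A[~q U EX (q | r)]) = {m0, m1, m3, m4, m6, m7, m8, m9}
m2 ∉ Sat(A[~q U EX (q | r)]) = {m0, m1, m3, m4, m6, m7, m8, m9}, so the formula does not hold at m2.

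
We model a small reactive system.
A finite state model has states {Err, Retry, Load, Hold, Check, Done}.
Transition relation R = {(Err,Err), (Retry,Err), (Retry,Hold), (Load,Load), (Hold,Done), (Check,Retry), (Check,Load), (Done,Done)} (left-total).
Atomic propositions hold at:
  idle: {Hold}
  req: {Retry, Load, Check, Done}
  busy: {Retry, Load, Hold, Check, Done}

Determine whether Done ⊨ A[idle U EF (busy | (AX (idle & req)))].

Sat(idle & req) = ∅
Sat(AX (idle & req)) = {s : every successor in ∅} = ∅
Sat(busy | (AX (idle & req))) = {Retry, Load, Hold, Check, Done}
EF (busy | (AX (idle & req))): least fixpoint, start Z0 = {Retry, Load, Hold, Check, Done}, add states with some successor in Z. Already a fixed point.
Sat(EF (busy | (AX (idle & req)))) = {Retry, Load, Hold, Check, Done}
A[idle U EF (busy | (AX (idle & req)))]: least fixpoint, start Z0 = Sat(EF (busy | (AX (idle & req)))) = {Retry, Load, Hold, Check, Done}, add states in Sat(idle) with every successor in Z. Already a fixed point.
Sat(A[idle U EF (busy | (AX (idle & req)))]) = {Retry, Load, Hold, Check, Done}
Done ∈ Sat(A[idle U EF (busy | (AX (idle & req)))]) = {Retry, Load, Hold, Check, Done}, so the formula holds at Done.

Yes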